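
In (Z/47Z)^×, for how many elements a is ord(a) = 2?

1

φ(47) = 47 − 1 = 46 = 2 · 23.
In a cyclic group of order 46, there are φ(d) elements of order d for each divisor d of 46, and zero for non-divisors.
2 | 46, and φ(2) = 2 − 1 = 1.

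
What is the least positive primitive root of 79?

3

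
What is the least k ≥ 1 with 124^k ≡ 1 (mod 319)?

140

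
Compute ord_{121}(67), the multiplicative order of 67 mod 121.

11

The order of 67 must divide φ(121) = φ(11^2) = 11·(11−1) = 110 = 2 · 5 · 11.
Divisors of 110: 1, 2, 5, 10, 11, 22, 55, 110.
Test each divisor d:
67^1 ≡ 67 (mod 121)
67^2 ≡ 12 (mod 121)
67^5 ≡ 89 (mod 121)
67^10 ≡ 56 (mod 121)
67^11 ≡ 1 (mod 121) ✓
The smallest such exponent is 11, so the order of 67 is 11.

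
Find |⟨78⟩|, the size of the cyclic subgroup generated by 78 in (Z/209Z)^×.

By Lagrange's theorem, ord_209(78) divides φ(209) = φ(11·19) = (11−1)·(19−1) = 10·18 = 180 = 2^2 · 3^2 · 5.
Divisors of 180: 1, 2, 3, 4, 5, 6, 9, 10, 12, 15, 18, 20, 30, 36, 45, 60, 90, 180.
Test each divisor d:
78^1 ≡ 78 (mod 209)
78^2 ≡ 23 (mod 209)
78^3 ≡ 122 (mod 209)
78^4 ≡ 111 (mod 209)
78^5 ≡ 89 (mod 209)
78^6 ≡ 45 (mod 209)
78^9 ≡ 56 (mod 209)
78^10 ≡ 188 (mod 209)
78^12 ≡ 144 (mod 209)
78^15 ≡ 12 (mod 209)
78^18 ≡ 1 (mod 209) ✓
The smallest such exponent is 18, so the order of 78 is 18.

18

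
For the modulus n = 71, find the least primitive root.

φ(71) = 71 − 1 = 70 = 2 · 5 · 7.
Test candidates g = 2, 3, … against the prime factors q ∈ {2, 5, 7} of φ(71): g is a generator iff g^(70/q) ≢ 1 for every such q.
g = 2: 2^35 ≡ 1 — hits 1, so not a primitive root.
g = 3: 3^35 ≡ 1 — hits 1, so not a primitive root.
g = 4: 4^35 ≡ 1 — hits 1, so not a primitive root.
g = 5: 5^35 ≡ 1 — hits 1, so not a primitive root.
g = 6: 6^35 ≡ 1 — hits 1, so not a primitive root.
g = 7: 7^35 ≡ 70; 7^14 ≡ 54; 7^10 ≡ 45 — none is 1, so 7 is a primitive root.
The smallest primitive root modulo 71 is 7.

7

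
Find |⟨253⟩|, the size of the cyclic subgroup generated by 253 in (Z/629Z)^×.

8

The order of 253 must divide φ(629) = φ(17·37) = (17−1)·(37−1) = 16·36 = 576 = 2^6 · 3^2.
Divisors of 576: 1, 2, 3, 4, 6, 8, 9, 12, 16, 18, 24, 32, 36, 48, 64, 72, 96, 144, 192, 288, 576.
Test each divisor d:
253^1 ≡ 253 (mod 629)
253^2 ≡ 480 (mod 629)
253^3 ≡ 43 (mod 629)
253^4 ≡ 186 (mod 629)
253^6 ≡ 591 (mod 629)
253^8 ≡ 1 (mod 629) ✓
The smallest such exponent is 8, so the order of 253 is 8.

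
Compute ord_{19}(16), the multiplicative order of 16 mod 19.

9

The order of 16 must divide φ(19) = 19 − 1 = 18 = 2 · 3^2.
Divisors of 18: 1, 2, 3, 6, 9, 18.
Test each divisor d:
16^1 ≡ 16
16^2 ≡ 9
16^3 ≡ 11
16^6 ≡ 7
16^9 ≡ 1
Therefore the multiplicative order of 16 modulo 19 is 9.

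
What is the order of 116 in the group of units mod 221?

16

The order of 116 must divide φ(221) = φ(13·17) = (13−1)·(17−1) = 12·16 = 192 = 2^6 · 3.
Divisors of 192: 1, 2, 3, 4, 6, 8, 12, 16, 24, 32, 48, 64, 96, 192.
Evaluate successive powers at the divisors of 192:
116^1 ≡ 116 (mod 221)
116^2 ≡ 196 (mod 221)
116^3 ≡ 194 (mod 221)
116^4 ≡ 183 (mod 221)
116^6 ≡ 66 (mod 221)
116^8 ≡ 118 (mod 221)
116^12 ≡ 157 (mod 221)
116^16 ≡ 1 (mod 221) ✓
So ord_221(116) = 16.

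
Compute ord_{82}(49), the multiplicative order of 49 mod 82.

20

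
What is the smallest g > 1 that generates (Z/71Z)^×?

φ(71) = 71 − 1 = 70 = 2 · 5 · 7.
Test candidates g = 2, 3, … against the prime factors q ∈ {2, 5, 7} of φ(71): g is a generator iff g^(70/q) ≢ 1 for every such q.
g = 2: 2^35 ≡ 1 — hits 1, so not a primitive root.
g = 3: 3^35 ≡ 1 — hits 1, so not a primitive root.
g = 4: 4^35 ≡ 1 — hits 1, so not a primitive root.
g = 5: 5^35 ≡ 1 — hits 1, so not a primitive root.
g = 6: 6^35 ≡ 1 — hits 1, so not a primitive root.
g = 7: 7^35 ≡ 70; 7^14 ≡ 54; 7^10 ≡ 45 — none is 1, so 7 is a primitive root.
The smallest primitive root modulo 71 is 7.

7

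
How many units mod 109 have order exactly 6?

φ(109) = 109 − 1 = 108 = 2^2 · 3^3.
Since (Z/109Z)^× is cyclic of order 108, the number of elements of order d is φ(d) when d | 108 and 0 otherwise.
6 = 2 · 3 divides 108, and φ(6) = 2.

2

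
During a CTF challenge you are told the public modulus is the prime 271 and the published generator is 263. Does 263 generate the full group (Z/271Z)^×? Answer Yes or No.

No

φ(271) = 271 − 1 = 270 = 2 · 3^3 · 5.
Test 263^(270/q) mod 271 for each prime factor q of 270:
263^135 ≡ 270 (mod 271)  [q = 2: ≢ 1 ✓]
263^90 ≡ 1 (mod 271)  [q = 3: ≡ 1 ✗]
263^54 ≡ 100 (mod 271)  [q = 5: ≢ 1 ✓]
263^90 ≡ 1 shows ord(263) | 90, strictly less than φ(271); not a primitive root.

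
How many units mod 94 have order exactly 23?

22

φ(94) = φ(2)·φ(47) = 1·46 = 46 = 2 · 23.
In a cyclic group of order 46, there are φ(d) elements of order d for each divisor d of 46, and zero for non-divisors.
23 | 46, and φ(23) = 23 − 1 = 22.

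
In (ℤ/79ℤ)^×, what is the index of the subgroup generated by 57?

3

Since 57 ∈ (Z/79Z)^×, its order divides φ(79) = 79 − 1 = 78 = 2 · 3 · 13.
Divisors of 78: 1, 2, 3, 6, 13, 26, 39, 78.
Test each divisor d:
57^1 ≡ 57 (mod 79)
57^2 ≡ 10 (mod 79)
57^3 ≡ 17 (mod 79)
57^6 ≡ 52 (mod 79)
57^13 ≡ 78 (mod 79)
57^26 ≡ 1 (mod 79) ✓
So ord_79(57) = 26, hence |⟨57⟩| = 26.
[(Z/79Z)^× : ⟨57⟩] = 78/26 = 3.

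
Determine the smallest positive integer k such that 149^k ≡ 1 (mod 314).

By Lagrange's theorem, ord_314(149) divides φ(314) = φ(2)·φ(157) = 1·156 = 156 = 2^2 · 3 · 13.
Divisors of 156: 1, 2, 3, 4, 6, 12, 13, 26, 39, 52, 78, 156.
Compute 149^d (mod 314) for the divisors d until we hit 1:
149^1 ≡ 149 (mod 314)
149^2 ≡ 221 (mod 314)
149^3 ≡ 273 (mod 314)
149^4 ≡ 171 (mod 314)
149^6 ≡ 111 (mod 314)
149^12 ≡ 75 (mod 314)
149^13 ≡ 185 (mod 314)
149^26 ≡ 313 (mod 314)
149^39 ≡ 129 (mod 314)
149^52 ≡ 1 (mod 314) ✓
So ord_314(149) = 52.

52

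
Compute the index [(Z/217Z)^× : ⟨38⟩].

6

The order of 38 must divide φ(217) = φ(7·31) = (7−1)·(31−1) = 6·30 = 180 = 2^2 · 3^2 · 5.
Divisors of 180: 1, 2, 3, 4, 5, 6, 9, 10, 12, 15, 18, 20, 30, 36, 45, 60, 90, 180.
Test each divisor d:
38^1 ≡ 38 (mod 217)
38^2 ≡ 142 (mod 217)
38^3 ≡ 188 (mod 217)
38^4 ≡ 200 (mod 217)
38^5 ≡ 5 (mod 217)
38^6 ≡ 190 (mod 217)
38^9 ≡ 132 (mod 217)
38^10 ≡ 25 (mod 217)
38^12 ≡ 78 (mod 217)
38^15 ≡ 125 (mod 217)
38^18 ≡ 64 (mod 217)
38^20 ≡ 191 (mod 217)
38^30 ≡ 1 (mod 217) ✓
Thus |⟨38⟩| = ord(38) = 30.
[(Z/217Z)^× : ⟨38⟩] = 180/30 = 6.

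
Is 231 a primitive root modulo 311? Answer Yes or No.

Yes

φ(311) = 311 − 1 = 310 = 2 · 5 · 31.
Test 231^(310/q) mod 311 for each prime factor q of 310:
231^155 ≡ 310 (mod 311)  [q = 2: ≢ 1 ✓]
231^62 ≡ 216 (mod 311)  [q = 5: ≢ 1 ✓]
231^10 ≡ 15 (mod 311)  [q = 31: ≢ 1 ✓]
All checks pass, so 231 has order 310 and is a primitive root modulo 311.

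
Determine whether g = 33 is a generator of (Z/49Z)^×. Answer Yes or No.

Yes

φ(49) = φ(7^2) = 7·(7−1) = 42 = 2 · 3 · 7.
Test 33^(42/q) mod 49 for each prime factor q of 42:
33^21 ≡ 48 (mod 49)  [q = 2: ≢ 1 ✓]
33^14 ≡ 18 (mod 49)  [q = 3: ≢ 1 ✓]
33^6 ≡ 8 (mod 49)  [q = 7: ≢ 1 ✓]
All checks pass, so 33 has order 42 and is a primitive root modulo 49.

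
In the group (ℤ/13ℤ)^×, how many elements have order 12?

4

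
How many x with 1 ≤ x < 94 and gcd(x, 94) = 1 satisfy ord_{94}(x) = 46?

φ(94) = φ(2)·φ(47) = 1·46 = 46 = 2 · 23.
Since (Z/94Z)^× is cyclic of order 46, the number of elements of order d is φ(d) when d | 46 and 0 otherwise.
46 = 2 · 23 divides 46, and φ(46) = 22.

22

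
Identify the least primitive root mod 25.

φ(25) = φ(5^2) = 5·(5−1) = 20 = 2^2 · 5.
Test candidates g = 2, 3, … against the prime factors q ∈ {2, 5} of φ(25): g is a generator iff g^(20/q) ≢ 1 for every such q.
g = 2: 2^10 ≡ 24; 2^4 ≡ 16 — none is 1, so 2 is a primitive root.
Hence the least primitive root of 25 is 2.

2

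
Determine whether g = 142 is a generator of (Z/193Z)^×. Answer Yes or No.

Yes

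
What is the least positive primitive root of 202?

3

φ(202) = φ(2)·φ(101) = 1·100 = 100 = 2^2 · 5^2.
Test candidates g = 2, 3, … against the prime factors q ∈ {2, 5} of φ(202): g is a generator iff g^(100/q) ≢ 1 for every such q.
g = 2: gcd(2, 202) = 2 > 1, not a unit — skip.
g = 3: 3^50 ≡ 201; 3^20 ≡ 185 — none is 1, so 3 is a primitive root.
The smallest primitive root modulo 202 is 3.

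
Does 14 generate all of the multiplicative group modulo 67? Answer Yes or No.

No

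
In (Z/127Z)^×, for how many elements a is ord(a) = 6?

φ(127) = 127 − 1 = 126 = 2 · 3^2 · 7.
In a cyclic group of order 126, there are φ(d) elements of order d for each divisor d of 126, and zero for non-divisors.
6 = 2 · 3 divides 126, and φ(6) = 2.

2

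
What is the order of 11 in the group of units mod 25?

ord(11) | φ(25) = φ(5^2) = 5·(5−1) = 20 = 2^2 · 5.
Divisors of 20: 1, 2, 4, 5, 10, 20.
Test each divisor d:
11^1 ≡ 11 (mod 25)
11^2 ≡ 21 (mod 25)
11^4 ≡ 16 (mod 25)
11^5 ≡ 1 (mod 25) ✓
Therefore the multiplicative order of 11 modulo 25 is 5.

5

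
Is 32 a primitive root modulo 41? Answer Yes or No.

φ(41) = 41 − 1 = 40 = 2^3 · 5.
32 is a primitive root mod 41 iff 32^(φ(41)/q) ≢ 1 for every prime q | φ(41), i.e. q ∈ {2, 5}.
32^20 ≡ 1 (mod 41)  [q = 2: ≡ 1 ✗]
32^8 ≡ 1 (mod 41)  [q = 5: ≡ 1 ✗]
32^20 ≡ 1 shows ord(32) | 20, strictly less than φ(41); not a primitive root.

No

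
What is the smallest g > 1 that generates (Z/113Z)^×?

3

φ(113) = 113 − 1 = 112 = 2^4 · 7.
g is a primitive root iff g^(112/q) ≢ 1 (mod 113) for each prime q ∈ {2, 7}.
g = 2: 2^56 ≡ 1 — hits 1, so not a primitive root.
g = 3: 3^56 ≡ 112; 3^16 ≡ 49 — none is 1, so 3 is a primitive root.
So 3 is the smallest generator of (Z/113Z)^×.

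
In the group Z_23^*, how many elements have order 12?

0

φ(23) = 23 − 1 = 22 = 2 · 11.
In a cyclic group of order 22, there are φ(d) elements of order d for each divisor d of 22, and zero for non-divisors.
Here 22 is not a multiple of 12, so there are no elements of order 12.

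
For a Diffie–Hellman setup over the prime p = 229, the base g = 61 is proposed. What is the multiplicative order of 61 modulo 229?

19

The order of 61 must divide φ(229) = 229 − 1 = 228 = 2^2 · 3 · 19.
Divisors of 228: 1, 2, 3, 4, 6, 12, 19, 38, 57, 76, 114, 228.
Evaluate successive powers at the divisors of 228:
61^1 ≡ 61
61^2 ≡ 57
61^3 ≡ 42
61^4 ≡ 43
61^6 ≡ 161
61^12 ≡ 44
61^19 ≡ 1
So ord_229(61) = 19.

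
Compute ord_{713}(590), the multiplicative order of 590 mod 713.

22

ord(590) | φ(713) = φ(23·31) = (23−1)·(31−1) = 22·30 = 660 = 2^2 · 3 · 5 · 11.
Divisors of 660: 1, 2, 3, 4, 5, 6, 10, 11, 12, 15, 20, 22, 30, 33, 44, 55, 60, 66, 110, 132, 165, 220, 330, 660.
Test each divisor d:
590^1 ≡ 590
590^2 ≡ 156
590^3 ≡ 63
590^4 ≡ 94
590^5 ≡ 559
590^6 ≡ 404
590^10 ≡ 187
590^11 ≡ 528
590^12 ≡ 652
590^15 ≡ 435
590^20 ≡ 32
590^22 ≡ 1
So ord_713(590) = 22.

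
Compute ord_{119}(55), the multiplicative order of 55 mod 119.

4

By Lagrange's theorem, ord_119(55) divides φ(119) = φ(7·17) = (7−1)·(17−1) = 6·16 = 96 = 2^5 · 3.
Divisors of 96: 1, 2, 3, 4, 6, 8, 12, 16, 24, 32, 48, 96.
Check 55^d mod 119 for each divisor in increasing order:
55^1 ≡ 55 (mod 119)
55^2 ≡ 50 (mod 119)
55^3 ≡ 13 (mod 119)
55^4 ≡ 1 (mod 119) ✓
The smallest such exponent is 4, so the order of 55 is 4.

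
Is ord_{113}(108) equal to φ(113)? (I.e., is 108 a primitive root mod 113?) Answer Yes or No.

Yes

φ(113) = 113 − 1 = 112 = 2^4 · 7.
An element g generates (Z/113Z)^× iff g^(112/q) ≢ 1 (mod 113) for each prime q ∈ {2, 7}.
108^56 ≡ 112 (mod 113)  [q = 2: ≢ 1 ✓]
108^16 ≡ 30 (mod 113)  [q = 7: ≢ 1 ✓]
Every test exponent gives a nontrivial residue, hence 108 generates the full group.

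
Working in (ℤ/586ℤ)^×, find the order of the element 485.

ord(485) | φ(586) = φ(2)·φ(293) = 1·292 = 292 = 2^2 · 73.
Divisors of 292: 1, 2, 4, 73, 146, 292.
Test each divisor d:
485^1 ≡ 485 (mod 586)
485^2 ≡ 239 (mod 586)
485^4 ≡ 279 (mod 586)
485^73 ≡ 155 (mod 586)
485^146 ≡ 585 (mod 586)
485^292 ≡ 1 (mod 586) ✓
So ord_586(485) = 292.

292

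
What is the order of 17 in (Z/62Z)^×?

30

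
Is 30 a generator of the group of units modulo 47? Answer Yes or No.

φ(47) = 47 − 1 = 46 = 2 · 23.
It suffices to check that the order of 30 is not a proper divisor of 46: compute 30^(46/q) for q ∈ {2, 23}.
30^23 ≡ 46 (mod 47)  [q = 2: ≢ 1 ✓]
30^2 ≡ 7 (mod 47)  [q = 23: ≢ 1 ✓]
All checks pass, so 30 has order 46 and is a primitive root modulo 47.

Yes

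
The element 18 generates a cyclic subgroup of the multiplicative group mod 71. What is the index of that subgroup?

ord(18) | φ(71) = 71 − 1 = 70 = 2 · 5 · 7.
Divisors of 70: 1, 2, 5, 7, 10, 14, 35, 70.
Check 18^d mod 71 for each divisor in increasing order:
18^1 ≡ 18
18^2 ≡ 40
18^5 ≡ 45
18^7 ≡ 25
18^10 ≡ 37
18^14 ≡ 57
18^35 ≡ 1
So ord_71(18) = 35, hence |⟨18⟩| = 35.
The index is φ(71) / ord(18) = 70 / 35 = 2.

2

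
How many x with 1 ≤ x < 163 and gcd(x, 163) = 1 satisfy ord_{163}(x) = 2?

1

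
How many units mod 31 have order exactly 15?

8

φ(31) = 31 − 1 = 30 = 2 · 3 · 5.
(Z/31Z)^× is cyclic (|G| = 30); a cyclic group of order m has exactly φ(d) elements of each order d | m, and none otherwise.
15 = 3 · 5 divides 30, and φ(15) = 8.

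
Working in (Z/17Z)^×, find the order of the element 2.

Since 2 ∈ (Z/17Z)^×, its order divides φ(17) = 17 − 1 = 16 = 2^4.
Divisors of 16: 1, 2, 4, 8, 16.
Check 2^d mod 17 for each divisor in increasing order:
2^1 ≡ 2
2^2 ≡ 4
2^4 ≡ 16
2^8 ≡ 1
The smallest such exponent is 8, so the order of 2 is 8.

8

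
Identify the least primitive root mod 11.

φ(11) = 11 − 1 = 10 = 2 · 5.
g is a primitive root iff g^(10/q) ≢ 1 (mod 11) for each prime q ∈ {2, 5}.
g = 2: 2^5 ≡ 10; 2^2 ≡ 4 — none is 1, so 2 is a primitive root.
The smallest primitive root modulo 11 is 2.

2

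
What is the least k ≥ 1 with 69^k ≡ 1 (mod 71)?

70

The order of 69 must divide φ(71) = 71 − 1 = 70 = 2 · 5 · 7.
Divisors of 70: 1, 2, 5, 7, 10, 14, 35, 70.
Test each divisor d:
69^1 ≡ 69 (mod 71)
69^2 ≡ 4 (mod 71)
69^5 ≡ 39 (mod 71)
69^7 ≡ 14 (mod 71)
69^10 ≡ 30 (mod 71)
69^14 ≡ 54 (mod 71)
69^35 ≡ 70 (mod 71)
69^70 ≡ 1 (mod 71) ✓
Hence ord(69) = 70.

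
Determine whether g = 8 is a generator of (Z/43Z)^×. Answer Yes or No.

φ(43) = 43 − 1 = 42 = 2 · 3 · 7.
An element g generates (Z/43Z)^× iff g^(42/q) ≢ 1 (mod 43) for each prime q ∈ {2, 3, 7}.
8^21 ≡ 42 (mod 43)  [q = 2: ≢ 1 ✓]
8^14 ≡ 1 (mod 43)  [q = 3: ≡ 1 ✗]
8^6 ≡ 16 (mod 43)  [q = 7: ≢ 1 ✓]
8^14 ≡ 1 shows ord(8) | 14, strictly less than φ(43); not a primitive root.

No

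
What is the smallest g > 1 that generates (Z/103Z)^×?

5

φ(103) = 103 − 1 = 102 = 2 · 3 · 17.
Test candidates g = 2, 3, … against the prime factors q ∈ {2, 3, 17} of φ(103): g is a generator iff g^(102/q) ≢ 1 for every such q.
g = 2: 2^51 ≡ 1 — hits 1, so not a primitive root.
g = 3: 3^51 ≡ 102; 3^34 ≡ 1 — hits 1, so not a primitive root.
g = 4: 4^51 ≡ 1 — hits 1, so not a primitive root.
g = 5: 5^51 ≡ 102; 5^34 ≡ 56; 5^6 ≡ 72 — none is 1, so 5 is a primitive root.
So 5 is the smallest generator of (Z/103Z)^×.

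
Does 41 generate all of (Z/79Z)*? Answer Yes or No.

φ(79) = 79 − 1 = 78 = 2 · 3 · 13.
It suffices to check that the order of 41 is not a proper divisor of 78: compute 41^(78/q) for q ∈ {2, 3, 13}.
41^39 ≡ 78 (mod 79)  [q = 2: ≢ 1 ✓]
41^26 ≡ 1 (mod 79)  [q = 3: ≡ 1 ✗]
41^6 ≡ 62 (mod 79)  [q = 13: ≢ 1 ✓]
41^26 ≡ 1 shows ord(41) | 26, strictly less than φ(79); not a primitive root.

No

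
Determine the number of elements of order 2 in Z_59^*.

φ(59) = 59 − 1 = 58 = 2 · 29.
In a cyclic group of order 58, there are φ(d) elements of order d for each divisor d of 58, and zero for non-divisors.
2 | 58, and φ(2) = 2 − 1 = 1.

1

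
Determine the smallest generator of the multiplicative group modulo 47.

5

φ(47) = 47 − 1 = 46 = 2 · 23.
g is a primitive root iff g^(46/q) ≢ 1 (mod 47) for each prime q ∈ {2, 23}.
g = 2: 2^23 ≡ 1 — hits 1, so not a primitive root.
g = 3: 3^23 ≡ 1 — hits 1, so not a primitive root.
g = 4: 4^23 ≡ 1 — hits 1, so not a primitive root.
g = 5: 5^23 ≡ 46; 5^2 ≡ 25 — none is 1, so 5 is a primitive root.
So 5 is the smallest generator of (Z/47Z)^×.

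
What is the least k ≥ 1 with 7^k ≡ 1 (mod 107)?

106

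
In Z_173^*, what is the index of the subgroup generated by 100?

By Lagrange's theorem, ord_173(100) divides φ(173) = 173 − 1 = 172 = 2^2 · 43.
Divisors of 172: 1, 2, 4, 43, 86, 172.
Evaluate successive powers at the divisors of 172:
100^1 ≡ 100 (mod 173)
100^2 ≡ 139 (mod 173)
100^4 ≡ 118 (mod 173)
100^43 ≡ 1 (mod 173) ✓
The order of 100 is 43, so the subgroup it generates has 43 elements.
Index = |(Z/173Z)^×| / |⟨100⟩| = 172 / 43 = 4.

4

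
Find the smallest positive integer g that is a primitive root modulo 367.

φ(367) = 367 − 1 = 366 = 2 · 3 · 61.
g is a primitive root iff g^(366/q) ≢ 1 (mod 367) for each prime q ∈ {2, 3, 61}.
g = 2: 2^183 ≡ 1 — hits 1, so not a primitive root.
g = 3: 3^183 ≡ 366; 3^122 ≡ 1 — hits 1, so not a primitive root.
g = 4: 4^183 ≡ 1 — hits 1, so not a primitive root.
g = 5: 5^183 ≡ 366; 5^122 ≡ 1 — hits 1, so not a primitive root.
g = 6: 6^183 ≡ 366; 6^122 ≡ 283; 6^6 ≡ 47 — none is 1, so 6 is a primitive root.
Hence the least primitive root of 367 is 6.

6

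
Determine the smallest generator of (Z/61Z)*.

2

φ(61) = 61 − 1 = 60 = 2^2 · 3 · 5.
g is a primitive root iff g^(60/q) ≢ 1 (mod 61) for each prime q ∈ {2, 3, 5}.
g = 2: 2^30 ≡ 60; 2^20 ≡ 47; 2^12 ≡ 9 — none is 1, so 2 is a primitive root.
So 2 is the smallest generator of (Z/61Z)^×.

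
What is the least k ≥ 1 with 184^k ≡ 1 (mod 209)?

90

The order of 184 must divide φ(209) = φ(11·19) = (11−1)·(19−1) = 10·18 = 180 = 2^2 · 3^2 · 5.
Divisors of 180: 1, 2, 3, 4, 5, 6, 9, 10, 12, 15, 18, 20, 30, 36, 45, 60, 90, 180.
Evaluate successive powers at the divisors of 180:
184^1 ≡ 184
184^2 ≡ 207
184^3 ≡ 50
184^4 ≡ 4
184^5 ≡ 109
184^6 ≡ 201
184^9 ≡ 18
184^10 ≡ 177
184^12 ≡ 64
184^15 ≡ 65
184^18 ≡ 115
184^20 ≡ 188
184^30 ≡ 45
184^36 ≡ 58
184^45 ≡ 208
184^60 ≡ 144
184^90 ≡ 1
So ord_209(184) = 90.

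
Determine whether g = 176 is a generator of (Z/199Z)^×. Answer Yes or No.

Yes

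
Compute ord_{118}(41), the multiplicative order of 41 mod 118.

By Lagrange's theorem, ord_118(41) divides φ(118) = φ(2)·φ(59) = 1·58 = 58 = 2 · 29.
Divisors of 58: 1, 2, 29, 58.
Test each divisor d:
41^1 ≡ 41 (mod 118)
41^2 ≡ 29 (mod 118)
41^29 ≡ 1 (mod 118) ✓
Hence ord(41) = 29.

29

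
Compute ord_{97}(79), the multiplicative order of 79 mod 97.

16

By Lagrange's theorem, ord_97(79) divides φ(97) = 97 − 1 = 96 = 2^5 · 3.
Divisors of 96: 1, 2, 3, 4, 6, 8, 12, 16, 24, 32, 48, 96.
Test each divisor d:
79^1 ≡ 79
79^2 ≡ 33
79^3 ≡ 85
79^4 ≡ 22
79^6 ≡ 47
79^8 ≡ 96
79^12 ≡ 75
79^16 ≡ 1
So ord_97(79) = 16.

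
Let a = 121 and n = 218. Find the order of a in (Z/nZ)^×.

By Lagrange's theorem, ord_218(121) divides φ(218) = φ(2)·φ(109) = 1·108 = 108 = 2^2 · 3^3.
Divisors of 108: 1, 2, 3, 4, 6, 9, 12, 18, 27, 36, 54, 108.
Compute 121^d (mod 218) for the divisors d until we hit 1:
121^1 ≡ 121
121^2 ≡ 35
121^3 ≡ 93
121^4 ≡ 135
121^6 ≡ 147
121^9 ≡ 155
121^12 ≡ 27
121^18 ≡ 45
121^27 ≡ 217
121^36 ≡ 63
121^54 ≡ 1
Hence ord(121) = 54.

54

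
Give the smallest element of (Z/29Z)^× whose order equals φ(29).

φ(29) = 29 − 1 = 28 = 2^2 · 7.
Test candidates g = 2, 3, … against the prime factors q ∈ {2, 7} of φ(29): g is a generator iff g^(28/q) ≢ 1 for every such q.
g = 2: 2^14 ≡ 28; 2^4 ≡ 16 — none is 1, so 2 is a primitive root.
Hence the least primitive root of 29 is 2.

2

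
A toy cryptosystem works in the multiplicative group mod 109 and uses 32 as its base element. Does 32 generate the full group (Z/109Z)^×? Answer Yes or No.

No

φ(109) = 109 − 1 = 108 = 2^2 · 3^3.
Test 32^(108/q) mod 109 for each prime factor q of 108:
32^54 ≡ 108 (mod 109)  [q = 2: ≢ 1 ✓]
32^36 ≡ 1 (mod 109)  [q = 3: ≡ 1 ✗]
The check at q = 3 fails, so 32 generates a proper subgroup.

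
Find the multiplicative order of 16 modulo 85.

2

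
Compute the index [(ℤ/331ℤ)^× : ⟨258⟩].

6

The order of 258 must divide φ(331) = 331 − 1 = 330 = 2 · 3 · 5 · 11.
Divisors of 330: 1, 2, 3, 5, 6, 10, 11, 15, 22, 30, 33, 55, 66, 110, 165, 330.
Evaluate successive powers at the divisors of 330:
258^1 ≡ 258 (mod 331)
258^2 ≡ 33 (mod 331)
258^3 ≡ 239 (mod 331)
258^5 ≡ 274 (mod 331)
258^6 ≡ 189 (mod 331)
258^10 ≡ 270 (mod 331)
258^11 ≡ 150 (mod 331)
258^15 ≡ 167 (mod 331)
258^22 ≡ 323 (mod 331)
258^30 ≡ 85 (mod 331)
258^33 ≡ 124 (mod 331)
258^55 ≡ 1 (mod 331) ✓
Thus |⟨258⟩| = ord(258) = 55.
The index is φ(331) / ord(258) = 330 / 55 = 6.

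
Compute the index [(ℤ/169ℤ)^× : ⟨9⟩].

4

By Lagrange's theorem, ord_169(9) divides φ(169) = φ(13^2) = 13·(13−1) = 156 = 2^2 · 3 · 13.
Divisors of 156: 1, 2, 3, 4, 6, 12, 13, 26, 39, 52, 78, 156.
Test each divisor d:
9^1 ≡ 9
9^2 ≡ 81
9^3 ≡ 53
9^4 ≡ 139
9^6 ≡ 105
9^12 ≡ 40
9^13 ≡ 22
9^26 ≡ 146
9^39 ≡ 1
Thus |⟨9⟩| = ord(9) = 39.
The index is φ(169) / ord(9) = 156 / 39 = 4.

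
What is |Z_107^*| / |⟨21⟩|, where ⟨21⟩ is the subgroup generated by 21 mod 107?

1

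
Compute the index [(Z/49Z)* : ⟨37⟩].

2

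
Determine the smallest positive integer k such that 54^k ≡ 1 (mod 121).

22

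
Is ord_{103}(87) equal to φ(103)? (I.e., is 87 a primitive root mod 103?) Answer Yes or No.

φ(103) = 103 − 1 = 102 = 2 · 3 · 17.
It suffices to check that the order of 87 is not a proper divisor of 102: compute 87^(102/q) for q ∈ {2, 3, 17}.
87^51 ≡ 102 (mod 103)  [q = 2: ≢ 1 ✓]
87^34 ≡ 46 (mod 103)  [q = 3: ≢ 1 ✓]
87^6 ≡ 61 (mod 103)  [q = 17: ≢ 1 ✓]
None equal 1, so ord_103(87) = 102: 87 is a primitive root.

Yes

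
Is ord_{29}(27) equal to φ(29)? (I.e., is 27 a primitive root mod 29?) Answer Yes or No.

Yes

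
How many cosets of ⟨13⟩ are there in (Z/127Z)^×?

The order of 13 must divide φ(127) = 127 − 1 = 126 = 2 · 3^2 · 7.
Divisors of 126: 1, 2, 3, 6, 7, 9, 14, 18, 21, 42, 63, 126.
Check 13^d mod 127 for each divisor in increasing order:
13^1 ≡ 13 (mod 127)
13^2 ≡ 42 (mod 127)
13^3 ≡ 38 (mod 127)
13^6 ≡ 47 (mod 127)
13^7 ≡ 103 (mod 127)
13^9 ≡ 8 (mod 127)
13^14 ≡ 68 (mod 127)
13^18 ≡ 64 (mod 127)
13^21 ≡ 19 (mod 127)
13^42 ≡ 107 (mod 127)
13^63 ≡ 1 (mod 127) ✓
The order of 13 is 63, so the subgroup it generates has 63 elements.
The index is φ(127) / ord(13) = 126 / 63 = 2.

2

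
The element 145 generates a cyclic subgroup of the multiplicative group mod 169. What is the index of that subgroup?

By Lagrange's theorem, ord_169(145) divides φ(169) = φ(13^2) = 13·(13−1) = 156 = 2^2 · 3 · 13.
Divisors of 156: 1, 2, 3, 4, 6, 12, 13, 26, 39, 52, 78, 156.
Test each divisor d:
145^1 ≡ 145 (mod 169)
145^2 ≡ 69 (mod 169)
145^3 ≡ 34 (mod 169)
145^4 ≡ 29 (mod 169)
145^6 ≡ 142 (mod 169)
145^12 ≡ 53 (mod 169)
145^13 ≡ 80 (mod 169)
145^26 ≡ 147 (mod 169)
145^39 ≡ 99 (mod 169)
145^52 ≡ 146 (mod 169)
145^78 ≡ 168 (mod 169)
145^156 ≡ 1 (mod 169) ✓
So ord_169(145) = 156, hence |⟨145⟩| = 156.
The index is φ(169) / ord(145) = 156 / 156 = 1.

1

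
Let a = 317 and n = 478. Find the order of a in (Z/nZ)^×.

Since 317 ∈ (Z/478Z)^×, its order divides φ(478) = φ(2)·φ(239) = 1·238 = 238 = 2 · 7 · 17.
Divisors of 238: 1, 2, 7, 14, 17, 34, 119, 238.
Check 317^d mod 478 for each divisor in increasing order:
317^1 ≡ 317 (mod 478)
317^2 ≡ 109 (mod 478)
317^7 ≡ 107 (mod 478)
317^14 ≡ 455 (mod 478)
317^17 ≡ 195 (mod 478)
317^34 ≡ 263 (mod 478)
317^119 ≡ 477 (mod 478)
317^238 ≡ 1 (mod 478) ✓
So ord_478(317) = 238.

238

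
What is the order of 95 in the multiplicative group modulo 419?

418

ord(95) | φ(419) = 419 − 1 = 418 = 2 · 11 · 19.
Divisors of 418: 1, 2, 11, 19, 22, 38, 209, 418.
Compute 95^d (mod 419) for the divisors d until we hit 1:
95^1 ≡ 95 (mod 419)
95^2 ≡ 226 (mod 419)
95^11 ≡ 89 (mod 419)
95^19 ≡ 290 (mod 419)
95^22 ≡ 379 (mod 419)
95^38 ≡ 300 (mod 419)
95^209 ≡ 418 (mod 419)
95^418 ≡ 1 (mod 419) ✓
Therefore the multiplicative order of 95 modulo 419 is 418.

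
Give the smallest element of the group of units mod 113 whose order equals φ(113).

3

φ(113) = 113 − 1 = 112 = 2^4 · 7.
Test candidates g = 2, 3, … against the prime factors q ∈ {2, 7} of φ(113): g is a generator iff g^(112/q) ≢ 1 for every such q.
g = 2: 2^56 ≡ 1 — hits 1, so not a primitive root.
g = 3: 3^56 ≡ 112; 3^16 ≡ 49 — none is 1, so 3 is a primitive root.
So 3 is the smallest generator of (Z/113Z)^×.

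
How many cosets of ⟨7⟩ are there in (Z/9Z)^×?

2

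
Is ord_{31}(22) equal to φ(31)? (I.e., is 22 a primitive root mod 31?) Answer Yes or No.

Yes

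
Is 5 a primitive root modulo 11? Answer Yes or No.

No

φ(11) = 11 − 1 = 10 = 2 · 5.
Test 5^(10/q) mod 11 for each prime factor q of 10:
5^5 ≡ 1 (mod 11)  [q = 2: ≡ 1 ✗]
5^2 ≡ 3 (mod 11)  [q = 5: ≢ 1 ✓]
Since 5^5 ≡ 1, the order of 5 divides 5 < 10, so 5 is not a primitive root.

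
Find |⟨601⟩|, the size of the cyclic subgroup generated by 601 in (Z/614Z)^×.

153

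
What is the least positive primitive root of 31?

φ(31) = 31 − 1 = 30 = 2 · 3 · 5.
g is a primitive root iff g^(30/q) ≢ 1 (mod 31) for each prime q ∈ {2, 3, 5}.
g = 2: 2^15 ≡ 1 — hits 1, so not a primitive root.
g = 3: 3^15 ≡ 30; 3^10 ≡ 25; 3^6 ≡ 16 — none is 1, so 3 is a primitive root.
Hence the least primitive root of 31 is 3.

3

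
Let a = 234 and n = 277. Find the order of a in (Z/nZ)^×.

276

The order of 234 must divide φ(277) = 277 − 1 = 276 = 2^2 · 3 · 23.
Divisors of 276: 1, 2, 3, 4, 6, 12, 23, 46, 69, 92, 138, 276.
Test each divisor d:
234^1 ≡ 234 (mod 277)
234^2 ≡ 187 (mod 277)
234^3 ≡ 269 (mod 277)
234^4 ≡ 67 (mod 277)
234^6 ≡ 64 (mod 277)
234^12 ≡ 218 (mod 277)
234^23 ≡ 35 (mod 277)
234^46 ≡ 117 (mod 277)
234^69 ≡ 217 (mod 277)
234^92 ≡ 116 (mod 277)
234^138 ≡ 276 (mod 277)
234^276 ≡ 1 (mod 277) ✓
The smallest such exponent is 276, so the order of 234 is 276.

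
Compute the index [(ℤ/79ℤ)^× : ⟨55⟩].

By Lagrange's theorem, ord_79(55) divides φ(79) = 79 − 1 = 78 = 2 · 3 · 13.
Divisors of 78: 1, 2, 3, 6, 13, 26, 39, 78.
Compute 55^d (mod 79) for the divisors d until we hit 1:
55^1 ≡ 55
55^2 ≡ 23
55^3 ≡ 1
The order of 55 is 3, so the subgroup it generates has 3 elements.
Index = |(Z/79Z)^×| / |⟨55⟩| = 78 / 3 = 26.

26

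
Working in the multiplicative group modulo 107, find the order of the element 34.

53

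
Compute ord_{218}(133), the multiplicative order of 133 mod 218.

108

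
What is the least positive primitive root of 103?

5

φ(103) = 103 − 1 = 102 = 2 · 3 · 17.
g is a primitive root iff g^(102/q) ≢ 1 (mod 103) for each prime q ∈ {2, 3, 17}.
g = 2: 2^51 ≡ 1 — hits 1, so not a primitive root.
g = 3: 3^51 ≡ 102; 3^34 ≡ 1 — hits 1, so not a primitive root.
g = 4: 4^51 ≡ 1 — hits 1, so not a primitive root.
g = 5: 5^51 ≡ 102; 5^34 ≡ 56; 5^6 ≡ 72 — none is 1, so 5 is a primitive root.
So 5 is the smallest generator of (Z/103Z)^×.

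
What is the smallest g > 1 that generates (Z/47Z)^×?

5

φ(47) = 47 − 1 = 46 = 2 · 23.
g is a primitive root iff g^(46/q) ≢ 1 (mod 47) for each prime q ∈ {2, 23}.
g = 2: 2^23 ≡ 1 — hits 1, so not a primitive root.
g = 3: 3^23 ≡ 1 — hits 1, so not a primitive root.
g = 4: 4^23 ≡ 1 — hits 1, so not a primitive root.
g = 5: 5^23 ≡ 46; 5^2 ≡ 25 — none is 1, so 5 is a primitive root.
The smallest primitive root modulo 47 is 5.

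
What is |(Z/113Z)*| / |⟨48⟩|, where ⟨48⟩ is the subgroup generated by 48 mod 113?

7

Since 48 ∈ (Z/113Z)^×, its order divides φ(113) = 113 − 1 = 112 = 2^4 · 7.
Divisors of 112: 1, 2, 4, 7, 8, 14, 16, 28, 56, 112.
Evaluate successive powers at the divisors of 112:
48^1 ≡ 48 (mod 113)
48^2 ≡ 44 (mod 113)
48^4 ≡ 15 (mod 113)
48^7 ≡ 40 (mod 113)
48^8 ≡ 112 (mod 113)
48^14 ≡ 18 (mod 113)
48^16 ≡ 1 (mod 113) ✓
The order of 48 is 16, so the subgroup it generates has 16 elements.
The index is φ(113) / ord(48) = 112 / 16 = 7.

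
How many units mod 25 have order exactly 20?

8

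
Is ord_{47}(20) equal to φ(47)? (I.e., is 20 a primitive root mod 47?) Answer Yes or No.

Yes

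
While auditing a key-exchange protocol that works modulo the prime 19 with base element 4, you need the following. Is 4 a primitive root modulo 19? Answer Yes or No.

φ(19) = 19 − 1 = 18 = 2 · 3^2.
An element g generates (Z/19Z)^× iff g^(18/q) ≢ 1 (mod 19) for each prime q ∈ {2, 3}.
4^9 ≡ 1 (mod 19)  [q = 2: ≡ 1 ✗]
4^6 ≡ 11 (mod 19)  [q = 3: ≢ 1 ✓]
4^9 ≡ 1 shows ord(4) | 9, strictly less than φ(19); not a primitive root.

No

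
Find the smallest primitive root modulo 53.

φ(53) = 53 − 1 = 52 = 2^2 · 13.
Test candidates g = 2, 3, … against the prime factors q ∈ {2, 13} of φ(53): g is a generator iff g^(52/q) ≢ 1 for every such q.
g = 2: 2^26 ≡ 52; 2^4 ≡ 16 — none is 1, so 2 is a primitive root.
Hence the least primitive root of 53 is 2.

2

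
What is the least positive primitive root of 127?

φ(127) = 127 − 1 = 126 = 2 · 3^2 · 7.
g is a primitive root iff g^(126/q) ≢ 1 (mod 127) for each prime q ∈ {2, 3, 7}.
g = 2: 2^63 ≡ 1 — hits 1, so not a primitive root.
g = 3: 3^63 ≡ 126; 3^42 ≡ 107; 3^18 ≡ 4 — none is 1, so 3 is a primitive root.
So 3 is the smallest generator of (Z/127Z)^×.

3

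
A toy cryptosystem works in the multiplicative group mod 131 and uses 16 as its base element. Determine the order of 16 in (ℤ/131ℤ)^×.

65

ord(16) | φ(131) = 131 − 1 = 130 = 2 · 5 · 13.
Divisors of 130: 1, 2, 5, 10, 13, 26, 65, 130.
Compute 16^d (mod 131) for the divisors d until we hit 1:
16^1 ≡ 16 (mod 131)
16^2 ≡ 125 (mod 131)
16^5 ≡ 52 (mod 131)
16^10 ≡ 84 (mod 131)
16^13 ≡ 58 (mod 131)
16^26 ≡ 89 (mod 131)
16^65 ≡ 1 (mod 131) ✓
So ord_131(16) = 65.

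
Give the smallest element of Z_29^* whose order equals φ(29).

2

φ(29) = 29 − 1 = 28 = 2^2 · 7.
g is a primitive root iff g^(28/q) ≢ 1 (mod 29) for each prime q ∈ {2, 7}.
g = 2: 2^14 ≡ 28; 2^4 ≡ 16 — none is 1, so 2 is a primitive root.
The smallest primitive root modulo 29 is 2.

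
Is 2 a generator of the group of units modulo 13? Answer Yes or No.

φ(13) = 13 − 1 = 12 = 2^2 · 3.
Test 2^(12/q) mod 13 for each prime factor q of 12:
2^6 ≡ 12 (mod 13)  [q = 2: ≢ 1 ✓]
2^4 ≡ 3 (mod 13)  [q = 3: ≢ 1 ✓]
All checks pass, so 2 has order 12 and is a primitive root modulo 13.

Yes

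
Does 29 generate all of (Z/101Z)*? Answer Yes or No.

Yes

φ(101) = 101 − 1 = 100 = 2^2 · 5^2.
It suffices to check that the order of 29 is not a proper divisor of 100: compute 29^(100/q) for q ∈ {2, 5}.
29^50 ≡ 100 (mod 101)  [q = 2: ≢ 1 ✓]
29^20 ≡ 95 (mod 101)  [q = 5: ≢ 1 ✓]
None equal 1, so ord_101(29) = 100: 29 is a primitive root.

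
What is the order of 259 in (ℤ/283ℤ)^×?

282

The order of 259 must divide φ(283) = 283 − 1 = 282 = 2 · 3 · 47.
Divisors of 282: 1, 2, 3, 6, 47, 94, 141, 282.
Test each divisor d:
259^1 ≡ 259 (mod 283)
259^2 ≡ 10 (mod 283)
259^3 ≡ 43 (mod 283)
259^6 ≡ 151 (mod 283)
259^47 ≡ 239 (mod 283)
259^94 ≡ 238 (mod 283)
259^141 ≡ 282 (mod 283)
259^282 ≡ 1 (mod 283) ✓
Therefore the multiplicative order of 259 modulo 283 is 282.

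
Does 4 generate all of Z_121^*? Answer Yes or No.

φ(121) = φ(11^2) = 11·(11−1) = 110 = 2 · 5 · 11.
4 is a primitive root mod 121 iff 4^(φ(121)/q) ≢ 1 for every prime q | φ(121), i.e. q ∈ {2, 5, 11}.
4^55 ≡ 1 (mod 121)  [q = 2: ≡ 1 ✗]
4^22 ≡ 27 (mod 121)  [q = 5: ≢ 1 ✓]
4^10 ≡ 111 (mod 121)  [q = 11: ≢ 1 ✓]
4^55 ≡ 1 shows ord(4) | 55, strictly less than φ(121); not a primitive root.

No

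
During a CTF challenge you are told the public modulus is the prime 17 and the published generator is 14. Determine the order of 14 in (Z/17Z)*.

16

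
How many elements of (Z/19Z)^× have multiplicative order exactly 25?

0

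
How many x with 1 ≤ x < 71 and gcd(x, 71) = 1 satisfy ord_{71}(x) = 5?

φ(71) = 71 − 1 = 70 = 2 · 5 · 7.
Since (Z/71Z)^× is cyclic of order 70, the number of elements of order d is φ(d) when d | 70 and 0 otherwise.
5 | 70, and φ(5) = 5 − 1 = 4.

4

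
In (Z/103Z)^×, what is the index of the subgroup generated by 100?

6

ord(100) | φ(103) = 103 − 1 = 102 = 2 · 3 · 17.
Divisors of 102: 1, 2, 3, 6, 17, 34, 51, 102.
Test each divisor d:
100^1 ≡ 100
100^2 ≡ 9
100^3 ≡ 76
100^6 ≡ 8
100^17 ≡ 1
The order of 100 is 17, so the subgroup it generates has 17 elements.
[(Z/103Z)^× : ⟨100⟩] = 102/17 = 6.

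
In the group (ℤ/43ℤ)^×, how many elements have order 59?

0

φ(43) = 43 − 1 = 42 = 2 · 3 · 7.
Since (Z/43Z)^× is cyclic of order 42, the number of elements of order d is φ(d) when d | 42 and 0 otherwise.
Here 42 is not a multiple of 59, so there are no elements of order 59.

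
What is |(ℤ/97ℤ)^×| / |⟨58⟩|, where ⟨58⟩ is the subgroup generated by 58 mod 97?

Since 58 ∈ (Z/97Z)^×, its order divides φ(97) = 97 − 1 = 96 = 2^5 · 3.
Divisors of 96: 1, 2, 3, 4, 6, 8, 12, 16, 24, 32, 48, 96.
Evaluate successive powers at the divisors of 96:
58^1 ≡ 58 (mod 97)
58^2 ≡ 66 (mod 97)
58^3 ≡ 45 (mod 97)
58^4 ≡ 88 (mod 97)
58^6 ≡ 85 (mod 97)
58^8 ≡ 81 (mod 97)
58^12 ≡ 47 (mod 97)
58^16 ≡ 62 (mod 97)
58^24 ≡ 75 (mod 97)
58^32 ≡ 61 (mod 97)
58^48 ≡ 96 (mod 97)
58^96 ≡ 1 (mod 97) ✓
The order of 58 is 96, so the subgroup it generates has 96 elements.
[(Z/97Z)^× : ⟨58⟩] = 96/96 = 1.

1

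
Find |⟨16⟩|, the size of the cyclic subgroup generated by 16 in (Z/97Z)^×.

By Lagrange's theorem, ord_97(16) divides φ(97) = 97 − 1 = 96 = 2^5 · 3.
Divisors of 96: 1, 2, 3, 4, 6, 8, 12, 16, 24, 32, 48, 96.
Compute 16^d (mod 97) for the divisors d until we hit 1:
16^1 ≡ 16
16^2 ≡ 62
16^3 ≡ 22
16^4 ≡ 61
16^6 ≡ 96
16^8 ≡ 35
16^12 ≡ 1
Therefore the multiplicative order of 16 modulo 97 is 12.

12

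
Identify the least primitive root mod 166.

5

φ(166) = φ(2)·φ(83) = 1·82 = 82 = 2 · 41.
Test candidates g = 2, 3, … against the prime factors q ∈ {2, 41} of φ(166): g is a generator iff g^(82/q) ≢ 1 for every such q.
g = 2: gcd(2, 166) = 2 > 1, not a unit — skip.
g = 3: 3^41 ≡ 1 — hits 1, so not a primitive root.
g = 4: gcd(4, 166) = 2 > 1, not a unit — skip.
g = 5: 5^41 ≡ 165; 5^2 ≡ 25 — none is 1, so 5 is a primitive root.
The smallest primitive root modulo 166 is 5.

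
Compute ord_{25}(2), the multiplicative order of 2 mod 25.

ord(2) | φ(25) = φ(5^2) = 5·(5−1) = 20 = 2^2 · 5.
Divisors of 20: 1, 2, 4, 5, 10, 20.
Compute 2^d (mod 25) for the divisors d until we hit 1:
2^1 ≡ 2 (mod 25)
2^2 ≡ 4 (mod 25)
2^4 ≡ 16 (mod 25)
2^5 ≡ 7 (mod 25)
2^10 ≡ 24 (mod 25)
2^20 ≡ 1 (mod 25) ✓
So ord_25(2) = 20.

20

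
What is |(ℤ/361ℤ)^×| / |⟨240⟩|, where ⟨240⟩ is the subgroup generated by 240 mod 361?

Since 240 ∈ (Z/361Z)^×, its order divides φ(361) = φ(19^2) = 19·(19−1) = 342 = 2 · 3^2 · 19.
Divisors of 342: 1, 2, 3, 6, 9, 18, 19, 38, 57, 114, 171, 342.
Compute 240^d (mod 361) for the divisors d until we hit 1:
240^1 ≡ 240
240^2 ≡ 201
240^3 ≡ 227
240^6 ≡ 267
240^9 ≡ 322
240^18 ≡ 77
240^19 ≡ 69
240^38 ≡ 68
240^57 ≡ 360
240^114 ≡ 1
So ord_361(240) = 114, hence |⟨240⟩| = 114.
[(Z/361Z)^× : ⟨240⟩] = 342/114 = 3.

3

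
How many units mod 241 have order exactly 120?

φ(241) = 241 − 1 = 240 = 2^4 · 3 · 5.
Since (Z/241Z)^× is cyclic of order 240, the number of elements of order d is φ(d) when d | 240 and 0 otherwise.
120 = 2^3 · 3 · 5 divides 240, and φ(120) = 32.

32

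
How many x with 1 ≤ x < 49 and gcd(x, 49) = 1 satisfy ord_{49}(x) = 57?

φ(49) = φ(7^2) = 7·(7−1) = 42 = 2 · 3 · 7.
In a cyclic group of order 42, there are φ(d) elements of order d for each divisor d of 42, and zero for non-divisors.
57 does not divide 42, so no element of (Z/49Z)^× has order 57.

0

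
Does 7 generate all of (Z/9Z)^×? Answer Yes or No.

φ(9) = φ(3^2) = 3·(3−1) = 6 = 2 · 3.
An element g generates (Z/9Z)^× iff g^(6/q) ≢ 1 (mod 9) for each prime q ∈ {2, 3}.
7^3 ≡ 1 (mod 9)  [q = 2: ≡ 1 ✗]
7^2 ≡ 4 (mod 9)  [q = 3: ≢ 1 ✓]
Since 7^3 ≡ 1, the order of 7 divides 3 < 6, so 7 is not a primitive root.

No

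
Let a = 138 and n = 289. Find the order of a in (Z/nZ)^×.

The order of 138 must divide φ(289) = φ(17^2) = 17·(17−1) = 272 = 2^4 · 17.
Divisors of 272: 1, 2, 4, 8, 16, 17, 34, 68, 136, 272.
Check 138^d mod 289 for each divisor in increasing order:
138^1 ≡ 138 (mod 289)
138^2 ≡ 259 (mod 289)
138^4 ≡ 33 (mod 289)
138^8 ≡ 222 (mod 289)
138^16 ≡ 154 (mod 289)
138^17 ≡ 155 (mod 289)
138^34 ≡ 38 (mod 289)
138^68 ≡ 288 (mod 289)
138^136 ≡ 1 (mod 289) ✓
The smallest such exponent is 136, so the order of 138 is 136.

136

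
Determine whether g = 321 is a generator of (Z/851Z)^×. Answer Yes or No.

No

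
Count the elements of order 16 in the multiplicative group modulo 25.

0

φ(25) = φ(5^2) = 5·(5−1) = 20 = 2^2 · 5.
In a cyclic group of order 20, there are φ(d) elements of order d for each divisor d of 20, and zero for non-divisors.
16 does not divide 20, so no element of (Z/25Z)^× has order 16.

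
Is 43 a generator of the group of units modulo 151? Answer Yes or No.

No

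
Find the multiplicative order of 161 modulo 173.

172

The order of 161 must divide φ(173) = 173 − 1 = 172 = 2^2 · 43.
Divisors of 172: 1, 2, 4, 43, 86, 172.
Check 161^d mod 173 for each divisor in increasing order:
161^1 ≡ 161 (mod 173)
161^2 ≡ 144 (mod 173)
161^4 ≡ 149 (mod 173)
161^43 ≡ 93 (mod 173)
161^86 ≡ 172 (mod 173)
161^172 ≡ 1 (mod 173) ✓
The smallest such exponent is 172, so the order of 161 is 172.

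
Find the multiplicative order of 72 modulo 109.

108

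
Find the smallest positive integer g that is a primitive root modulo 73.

5

φ(73) = 73 − 1 = 72 = 2^3 · 3^2.
g is a primitive root iff g^(72/q) ≢ 1 (mod 73) for each prime q ∈ {2, 3}.
g = 2: 2^36 ≡ 1 — hits 1, so not a primitive root.
g = 3: 3^36 ≡ 1 — hits 1, so not a primitive root.
g = 4: 4^36 ≡ 1 — hits 1, so not a primitive root.
g = 5: 5^36 ≡ 72; 5^24 ≡ 8 — none is 1, so 5 is a primitive root.
Hence the least primitive root of 73 is 5.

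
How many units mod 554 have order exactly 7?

0

φ(554) = φ(2)·φ(277) = 1·276 = 276 = 2^2 · 3 · 23.
(Z/554Z)^× is cyclic (|G| = 276); a cyclic group of order m has exactly φ(d) elements of each order d | m, and none otherwise.
Here 276 is not a multiple of 7, so there are no elements of order 7.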